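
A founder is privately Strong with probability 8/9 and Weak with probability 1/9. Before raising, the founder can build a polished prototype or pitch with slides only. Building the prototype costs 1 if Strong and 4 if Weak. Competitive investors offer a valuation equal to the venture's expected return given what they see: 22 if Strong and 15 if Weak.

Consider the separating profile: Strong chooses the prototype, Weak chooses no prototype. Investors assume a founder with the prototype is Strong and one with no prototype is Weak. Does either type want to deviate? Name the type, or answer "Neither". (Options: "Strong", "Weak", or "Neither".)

The prototype pays 22; no prototype pays 15.
Strong: assigned the prototype, nets 22 − 1 = 21; deviating to no prototype nets 15.
Weak: assigned no prototype, nets 15; deviating to the prototype nets 22 − 4 = 18.
The Weak type gains 3 by deviating.

Weak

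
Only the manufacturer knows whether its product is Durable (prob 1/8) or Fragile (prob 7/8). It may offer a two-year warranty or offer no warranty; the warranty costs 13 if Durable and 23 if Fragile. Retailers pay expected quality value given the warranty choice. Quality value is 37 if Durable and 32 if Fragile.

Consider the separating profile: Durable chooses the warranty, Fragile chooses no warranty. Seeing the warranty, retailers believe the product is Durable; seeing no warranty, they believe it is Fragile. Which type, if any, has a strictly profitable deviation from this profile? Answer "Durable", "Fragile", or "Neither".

The warranty pays 37; no warranty pays 32.
Durable: assigned the warranty, nets 37 − 13 = 24; deviating to no warranty nets 32.
Fragile: assigned no warranty, nets 32; deviating to the warranty nets 37 − 23 = 14.
The Durable type gains 8 by deviating.

Durable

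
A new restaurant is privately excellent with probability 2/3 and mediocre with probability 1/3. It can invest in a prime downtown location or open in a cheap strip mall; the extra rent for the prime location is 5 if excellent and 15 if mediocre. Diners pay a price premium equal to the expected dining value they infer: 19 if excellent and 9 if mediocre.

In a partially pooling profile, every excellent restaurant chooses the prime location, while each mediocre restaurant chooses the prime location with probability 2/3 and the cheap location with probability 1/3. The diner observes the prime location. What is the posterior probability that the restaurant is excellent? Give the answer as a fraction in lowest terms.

3/4

P(the prime location) = (2/3)·1 + (1/3)·(2/3) = 8/9.
By Bayes' rule, P(excellent | the prime location) = (2/3) / (8/9) = 3/4.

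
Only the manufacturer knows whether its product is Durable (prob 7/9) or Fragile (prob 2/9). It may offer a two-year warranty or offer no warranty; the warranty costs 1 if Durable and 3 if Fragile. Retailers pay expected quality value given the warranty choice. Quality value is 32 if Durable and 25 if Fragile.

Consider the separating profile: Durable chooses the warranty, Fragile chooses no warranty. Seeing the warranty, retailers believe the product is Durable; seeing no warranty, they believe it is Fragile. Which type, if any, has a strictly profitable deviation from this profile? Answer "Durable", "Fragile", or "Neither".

The warranty pays 32; no warranty pays 25.
Durable: assigned the warranty, nets 32 − 1 = 31; deviating to no warranty nets 25.
Fragile: assigned no warranty, nets 25; deviating to the warranty nets 32 − 3 = 29.
The Fragile type gains 4 by deviating.

Fragile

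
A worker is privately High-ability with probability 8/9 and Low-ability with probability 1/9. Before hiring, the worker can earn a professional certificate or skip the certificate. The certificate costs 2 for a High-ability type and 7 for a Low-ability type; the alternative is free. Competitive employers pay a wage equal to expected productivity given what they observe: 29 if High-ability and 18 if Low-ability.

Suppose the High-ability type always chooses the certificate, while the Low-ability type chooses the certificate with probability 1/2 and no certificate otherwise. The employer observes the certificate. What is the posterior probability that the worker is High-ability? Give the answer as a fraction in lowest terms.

P(the certificate) = (8/9)·1 + (1/9)·(1/2) = 17/18.
By Bayes' rule, P(High-ability | the certificate) = (8/9) / (17/18) = 16/17.

16/17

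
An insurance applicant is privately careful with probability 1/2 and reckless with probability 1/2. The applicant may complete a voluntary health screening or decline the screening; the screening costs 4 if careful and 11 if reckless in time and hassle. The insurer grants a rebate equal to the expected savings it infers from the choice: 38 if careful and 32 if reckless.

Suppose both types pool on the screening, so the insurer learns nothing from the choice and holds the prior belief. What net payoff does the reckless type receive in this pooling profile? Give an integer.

24

Pooled rebate = 1/2·38 + 1/2·32 = 35.
reckless pays cost 11 for the screening, so net payoff = 35 − 11 = 24.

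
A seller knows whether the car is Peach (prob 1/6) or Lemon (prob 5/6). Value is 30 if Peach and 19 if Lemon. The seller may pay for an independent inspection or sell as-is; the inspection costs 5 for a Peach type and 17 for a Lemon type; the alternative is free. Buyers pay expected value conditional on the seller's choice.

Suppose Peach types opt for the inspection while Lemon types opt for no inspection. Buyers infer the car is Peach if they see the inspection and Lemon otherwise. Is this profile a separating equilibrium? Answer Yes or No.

Under these beliefs, the inspection earns price 30 and no inspection earns price 19.
Peach: the inspection nets 30 − 5 = 25; no inspection nets 19. Peach prefers the inspection.
Lemon: the inspection nets 30 − 17 = 13; no inspection nets 19. Lemon prefers no inspection.
Neither type deviates, so the separating profile is an equilibrium.

Yes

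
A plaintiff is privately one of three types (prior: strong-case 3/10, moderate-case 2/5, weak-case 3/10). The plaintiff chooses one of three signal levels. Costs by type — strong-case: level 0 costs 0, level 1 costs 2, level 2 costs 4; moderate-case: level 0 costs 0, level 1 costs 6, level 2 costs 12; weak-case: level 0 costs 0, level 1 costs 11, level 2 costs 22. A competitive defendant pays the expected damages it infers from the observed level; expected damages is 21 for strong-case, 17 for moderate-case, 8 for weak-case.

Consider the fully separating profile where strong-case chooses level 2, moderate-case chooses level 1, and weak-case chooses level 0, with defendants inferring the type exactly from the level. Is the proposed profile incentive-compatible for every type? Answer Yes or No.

Separating settlements: level 2 → 21, level 1 → 17, level 0 → 8.
strong-case (assigned level 2): level 0: 8 − 0 = 8; level 1: 17 − 2 = 15; level 2: 21 − 4 = 17. strong-case stays.
moderate-case (assigned level 1): level 0: 8 − 0 = 8; level 1: 17 − 6 = 11; level 2: 21 − 12 = 9. moderate-case stays.
weak-case (assigned level 0): level 0: 8 − 0 = 8; level 1: 17 − 11 = 6; level 2: 21 − 22 = -1. weak-case stays.
Every type prefers its assigned level; separation holds.

Yes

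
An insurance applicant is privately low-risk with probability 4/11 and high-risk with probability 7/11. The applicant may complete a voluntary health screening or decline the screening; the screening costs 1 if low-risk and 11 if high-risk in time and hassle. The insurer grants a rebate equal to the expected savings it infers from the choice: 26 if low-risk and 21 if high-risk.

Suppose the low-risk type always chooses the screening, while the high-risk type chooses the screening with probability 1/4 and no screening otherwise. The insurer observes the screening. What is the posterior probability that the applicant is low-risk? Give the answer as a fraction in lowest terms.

P(the screening) = (4/11)·1 + (7/11)·(1/4) = 23/44.
By Bayes' rule, P(low-risk | the screening) = (4/11) / (23/44) = 16/23.

16/23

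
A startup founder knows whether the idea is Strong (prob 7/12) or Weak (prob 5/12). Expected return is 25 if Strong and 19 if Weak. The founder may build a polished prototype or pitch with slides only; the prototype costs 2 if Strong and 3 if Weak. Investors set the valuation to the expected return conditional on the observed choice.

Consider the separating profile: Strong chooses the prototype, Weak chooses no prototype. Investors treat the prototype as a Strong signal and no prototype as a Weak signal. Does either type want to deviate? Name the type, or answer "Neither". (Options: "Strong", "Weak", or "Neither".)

The prototype pays 25; no prototype pays 19.
Strong: assigned the prototype, nets 25 − 2 = 23; deviating to no prototype nets 19.
Weak: assigned no prototype, nets 19; deviating to the prototype nets 25 − 3 = 22.
The Weak type gains 3 by deviating.

Weak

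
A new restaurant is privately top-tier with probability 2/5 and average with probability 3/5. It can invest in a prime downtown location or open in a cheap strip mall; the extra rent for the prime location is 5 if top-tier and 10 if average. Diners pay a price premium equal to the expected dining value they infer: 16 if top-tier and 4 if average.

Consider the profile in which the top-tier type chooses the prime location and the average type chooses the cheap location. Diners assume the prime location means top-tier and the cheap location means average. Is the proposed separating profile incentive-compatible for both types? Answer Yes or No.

No

Under these beliefs, the prime location earns price premium 16 and the cheap location earns price premium 4.
top-tier: the prime location nets 16 − 5 = 11; the cheap location nets 4. top-tier prefers the prime location.
average: the prime location nets 16 − 10 = 6; the cheap location nets 4. average would deviate to the prime location.
average has a profitable deviation, so the profile is not an equilibrium.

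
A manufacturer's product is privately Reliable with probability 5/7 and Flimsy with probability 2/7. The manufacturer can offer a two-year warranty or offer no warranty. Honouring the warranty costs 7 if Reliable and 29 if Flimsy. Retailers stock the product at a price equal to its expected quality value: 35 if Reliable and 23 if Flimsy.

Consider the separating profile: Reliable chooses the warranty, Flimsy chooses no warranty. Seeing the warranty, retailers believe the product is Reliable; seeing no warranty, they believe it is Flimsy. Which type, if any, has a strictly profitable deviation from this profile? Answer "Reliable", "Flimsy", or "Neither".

Neither

The warranty pays 35; no warranty pays 23.
Reliable: assigned the warranty, nets 35 − 7 = 28; deviating to no warranty nets 23.
Flimsy: assigned no warranty, nets 23; deviating to the warranty nets 35 − 29 = 6.
Both types strictly prefer their assigned action; no profitable deviation.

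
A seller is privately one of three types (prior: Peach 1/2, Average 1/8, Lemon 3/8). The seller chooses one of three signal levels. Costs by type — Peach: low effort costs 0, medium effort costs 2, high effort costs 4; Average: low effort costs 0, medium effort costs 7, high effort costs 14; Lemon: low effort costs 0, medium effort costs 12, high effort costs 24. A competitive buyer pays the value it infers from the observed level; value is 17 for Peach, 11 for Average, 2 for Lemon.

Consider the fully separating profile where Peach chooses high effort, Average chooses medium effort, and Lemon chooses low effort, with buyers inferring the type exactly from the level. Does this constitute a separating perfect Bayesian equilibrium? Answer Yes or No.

Separating prices: high effort → 17, medium effort → 11, low effort → 2.
Peach (assigned high effort): low effort: 2 − 0 = 2; medium effort: 11 − 2 = 9; high effort: 17 − 4 = 13. Peach stays.
Average (assigned medium effort): low effort: 2 − 0 = 2; medium effort: 11 − 7 = 4; high effort: 17 − 14 = 3. Average stays.
Lemon (assigned low effort): low effort: 2 − 0 = 2; medium effort: 11 − 12 = -1; high effort: 17 − 24 = -7. Lemon stays.
Every type prefers its assigned level; separation holds.

Yes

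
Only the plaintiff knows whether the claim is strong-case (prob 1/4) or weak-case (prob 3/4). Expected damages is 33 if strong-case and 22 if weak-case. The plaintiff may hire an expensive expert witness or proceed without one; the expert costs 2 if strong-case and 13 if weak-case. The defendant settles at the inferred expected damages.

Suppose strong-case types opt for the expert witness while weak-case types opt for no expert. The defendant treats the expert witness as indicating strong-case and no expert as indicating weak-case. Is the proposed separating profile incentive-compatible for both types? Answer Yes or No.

Under these beliefs, the expert witness earns settlement 33 and no expert earns settlement 22.
strong-case: the expert witness nets 33 − 2 = 31; no expert nets 22. strong-case prefers the expert witness.
weak-case: the expert witness nets 33 − 13 = 20; no expert nets 22. weak-case prefers no expert.
Neither type deviates, so the separating profile is an equilibrium.

Yes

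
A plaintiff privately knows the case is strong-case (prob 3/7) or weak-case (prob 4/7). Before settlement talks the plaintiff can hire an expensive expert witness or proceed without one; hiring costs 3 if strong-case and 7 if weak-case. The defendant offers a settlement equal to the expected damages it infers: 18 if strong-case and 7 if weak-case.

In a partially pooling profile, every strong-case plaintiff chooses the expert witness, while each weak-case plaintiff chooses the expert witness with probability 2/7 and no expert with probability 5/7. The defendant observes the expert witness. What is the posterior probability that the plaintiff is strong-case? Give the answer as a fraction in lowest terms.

21/29

P(the expert witness) = (3/7)·1 + (4/7)·(2/7) = 29/49.
By Bayes' rule, P(strong-case | the expert witness) = (3/7) / (29/49) = 21/29.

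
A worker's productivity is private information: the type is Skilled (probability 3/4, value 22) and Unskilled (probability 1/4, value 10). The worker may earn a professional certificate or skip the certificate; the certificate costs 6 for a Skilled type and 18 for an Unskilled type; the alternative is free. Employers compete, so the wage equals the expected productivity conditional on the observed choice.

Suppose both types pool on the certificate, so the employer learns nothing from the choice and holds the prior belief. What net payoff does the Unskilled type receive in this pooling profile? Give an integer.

1

Pooled wage = 3/4·22 + 1/4·10 = 19.
Unskilled pays cost 18 for the certificate, so net payoff = 19 − 18 = 1.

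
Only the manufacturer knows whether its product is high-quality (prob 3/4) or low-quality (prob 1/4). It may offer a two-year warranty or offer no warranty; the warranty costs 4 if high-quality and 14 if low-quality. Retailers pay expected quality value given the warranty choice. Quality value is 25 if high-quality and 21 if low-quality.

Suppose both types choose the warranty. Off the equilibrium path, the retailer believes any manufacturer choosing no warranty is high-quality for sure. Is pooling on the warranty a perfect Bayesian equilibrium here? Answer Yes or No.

On path, the retailer holds the prior and pays 3/4·25 + 1/4·21 = 24. Off path (no warranty), believing high-quality, it pays 25.
high-quality: the warranty nets 24 − 4 = 20; no warranty nets 25. high-quality would deviate.
low-quality: the warranty nets 24 − 14 = 10; no warranty nets 25. low-quality would deviate.
A type deviates, so pooling fails.

No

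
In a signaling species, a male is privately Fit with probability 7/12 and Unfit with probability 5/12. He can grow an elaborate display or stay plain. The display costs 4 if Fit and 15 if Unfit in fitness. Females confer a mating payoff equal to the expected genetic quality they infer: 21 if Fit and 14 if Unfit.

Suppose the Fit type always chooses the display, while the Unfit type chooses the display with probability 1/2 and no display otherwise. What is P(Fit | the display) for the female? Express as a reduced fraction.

P(the display) = (7/12)·1 + (5/12)·(1/2) = 19/24.
By Bayes' rule, P(Fit | the display) = (7/12) / (19/24) = 14/19.

14/19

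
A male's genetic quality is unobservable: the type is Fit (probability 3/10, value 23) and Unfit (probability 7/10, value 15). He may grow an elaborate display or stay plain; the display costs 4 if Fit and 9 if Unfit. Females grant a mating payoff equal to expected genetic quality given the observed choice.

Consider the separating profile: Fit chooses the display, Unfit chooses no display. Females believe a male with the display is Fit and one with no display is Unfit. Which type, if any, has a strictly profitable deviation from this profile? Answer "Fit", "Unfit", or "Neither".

Neither

The display pays 23; no display pays 15.
Fit: assigned the display, nets 23 − 4 = 19; deviating to no display nets 15.
Unfit: assigned no display, nets 15; deviating to the display nets 23 − 9 = 14.
Both types strictly prefer their assigned action; no profitable deviation.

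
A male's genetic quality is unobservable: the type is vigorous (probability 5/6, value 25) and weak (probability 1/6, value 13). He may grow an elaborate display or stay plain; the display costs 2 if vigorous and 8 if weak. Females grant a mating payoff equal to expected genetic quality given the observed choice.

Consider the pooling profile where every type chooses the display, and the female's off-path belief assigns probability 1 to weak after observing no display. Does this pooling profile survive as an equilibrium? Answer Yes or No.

Yes

On path, the female holds the prior and pays 5/6·25 + 1/6·13 = 23. Off path (no display), believing weak, it pays 13.
vigorous: the display nets 23 − 2 = 21; no display nets 13. vigorous stays.
weak: the display nets 23 − 8 = 15; no display nets 13. weak stays.
No type deviates, so pooling is sustained.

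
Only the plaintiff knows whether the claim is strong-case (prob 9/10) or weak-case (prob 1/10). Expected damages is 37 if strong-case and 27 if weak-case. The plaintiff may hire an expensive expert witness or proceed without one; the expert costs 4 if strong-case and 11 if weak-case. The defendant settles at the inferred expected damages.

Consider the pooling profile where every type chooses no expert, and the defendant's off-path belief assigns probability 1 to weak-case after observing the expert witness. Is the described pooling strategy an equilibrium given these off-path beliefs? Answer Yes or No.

On path, the defendant holds the prior and pays 9/10·37 + 1/10·27 = 36. Off path (the expert witness), believing weak-case, it pays 27.
strong-case: no expert nets 36; the expert witness nets 27 − 4 = 23. strong-case stays.
weak-case: no expert nets 36; the expert witness nets 27 − 11 = 16. weak-case stays.
No type deviates, so pooling is sustained.

Yes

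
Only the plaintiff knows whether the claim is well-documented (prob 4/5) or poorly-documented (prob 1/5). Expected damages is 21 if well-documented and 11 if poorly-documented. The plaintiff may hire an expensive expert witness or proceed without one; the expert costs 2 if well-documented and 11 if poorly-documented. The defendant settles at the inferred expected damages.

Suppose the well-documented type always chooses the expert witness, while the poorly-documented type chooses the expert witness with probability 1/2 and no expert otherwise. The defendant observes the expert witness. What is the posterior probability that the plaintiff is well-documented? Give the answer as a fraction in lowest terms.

P(the expert witness) = (4/5)·1 + (1/5)·(1/2) = 9/10.
By Bayes' rule, P(well-documented | the expert witness) = (4/5) / (9/10) = 8/9.

8/9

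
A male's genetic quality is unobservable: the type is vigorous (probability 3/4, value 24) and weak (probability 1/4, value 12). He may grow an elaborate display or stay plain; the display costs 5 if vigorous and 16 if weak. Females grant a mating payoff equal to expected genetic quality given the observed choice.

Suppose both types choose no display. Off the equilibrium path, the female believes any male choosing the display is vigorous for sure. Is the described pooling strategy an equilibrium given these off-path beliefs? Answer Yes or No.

On path, the female holds the prior and pays 3/4·24 + 1/4·12 = 21. Off path (the display), believing vigorous, it pays 24.
vigorous: no display nets 21; the display nets 24 − 5 = 19. vigorous stays.
weak: no display nets 21; the display nets 24 − 16 = 8. weak stays.
No type deviates, so pooling is sustained.

Yes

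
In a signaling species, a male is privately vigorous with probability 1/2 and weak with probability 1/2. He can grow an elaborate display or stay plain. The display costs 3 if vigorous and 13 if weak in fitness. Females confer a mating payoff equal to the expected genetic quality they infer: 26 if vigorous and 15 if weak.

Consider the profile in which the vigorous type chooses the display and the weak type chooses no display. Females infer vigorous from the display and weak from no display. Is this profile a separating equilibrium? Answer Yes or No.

Yes

Under these beliefs, the display earns mating payoff 26 and no display earns mating payoff 15.
vigorous: the display nets 26 − 3 = 23; no display nets 15. vigorous prefers the display.
weak: the display nets 26 − 13 = 13; no display nets 15. weak prefers no display.
Neither type deviates, so the separating profile is an equilibrium.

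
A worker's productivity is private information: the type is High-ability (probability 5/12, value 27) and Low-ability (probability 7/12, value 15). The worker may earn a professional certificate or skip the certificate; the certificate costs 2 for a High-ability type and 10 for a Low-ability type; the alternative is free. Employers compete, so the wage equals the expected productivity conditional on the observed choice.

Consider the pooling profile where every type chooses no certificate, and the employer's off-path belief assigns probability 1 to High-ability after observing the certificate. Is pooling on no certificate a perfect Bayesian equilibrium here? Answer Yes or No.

No

On path, the employer holds the prior and pays 5/12·27 + 7/12·15 = 20. Off path (the certificate), believing High-ability, it pays 27.
High-ability: no certificate nets 20; the certificate nets 27 − 2 = 25. High-ability would deviate.
Low-ability: no certificate nets 20; the certificate nets 27 − 10 = 17. Low-ability stays.
A type deviates, so pooling fails.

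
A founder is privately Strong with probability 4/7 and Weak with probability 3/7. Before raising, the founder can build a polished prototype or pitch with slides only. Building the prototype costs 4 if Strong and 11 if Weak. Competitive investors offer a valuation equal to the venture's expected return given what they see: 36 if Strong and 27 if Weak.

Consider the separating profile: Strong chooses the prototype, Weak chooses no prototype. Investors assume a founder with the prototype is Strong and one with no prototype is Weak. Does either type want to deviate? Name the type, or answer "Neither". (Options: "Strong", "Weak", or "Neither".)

Neither

The prototype pays 36; no prototype pays 27.
Strong: assigned the prototype, nets 36 − 4 = 32; deviating to no prototype nets 27.
Weak: assigned no prototype, nets 27; deviating to the prototype nets 36 − 11 = 25.
Both types strictly prefer their assigned action; no profitable deviation.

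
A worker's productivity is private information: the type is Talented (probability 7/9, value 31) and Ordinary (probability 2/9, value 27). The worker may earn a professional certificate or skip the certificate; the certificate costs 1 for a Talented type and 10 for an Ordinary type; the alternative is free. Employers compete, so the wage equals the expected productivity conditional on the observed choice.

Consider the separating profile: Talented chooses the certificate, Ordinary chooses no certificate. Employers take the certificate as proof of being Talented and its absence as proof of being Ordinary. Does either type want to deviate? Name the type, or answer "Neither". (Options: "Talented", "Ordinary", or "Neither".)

The certificate pays 31; no certificate pays 27.
Talented: assigned the certificate, nets 31 − 1 = 30; deviating to no certificate nets 27.
Ordinary: assigned no certificate, nets 27; deviating to the certificate nets 31 − 10 = 21.
Both types strictly prefer their assigned action; no profitable deviation.

Neither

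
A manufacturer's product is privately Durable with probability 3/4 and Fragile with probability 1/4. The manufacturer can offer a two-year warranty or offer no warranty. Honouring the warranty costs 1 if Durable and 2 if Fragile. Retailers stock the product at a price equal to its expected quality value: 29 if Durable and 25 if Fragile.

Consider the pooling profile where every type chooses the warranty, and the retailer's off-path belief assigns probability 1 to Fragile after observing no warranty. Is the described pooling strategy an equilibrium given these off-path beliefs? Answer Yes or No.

On path, the retailer holds the prior and pays 3/4·29 + 1/4·25 = 28. Off path (no warranty), believing Fragile, it pays 25.
Durable: the warranty nets 28 − 1 = 27; no warranty nets 25. Durable stays.
Fragile: the warranty nets 28 − 2 = 26; no warranty nets 25. Fragile stays.
No type deviates, so pooling is sustained.

Yes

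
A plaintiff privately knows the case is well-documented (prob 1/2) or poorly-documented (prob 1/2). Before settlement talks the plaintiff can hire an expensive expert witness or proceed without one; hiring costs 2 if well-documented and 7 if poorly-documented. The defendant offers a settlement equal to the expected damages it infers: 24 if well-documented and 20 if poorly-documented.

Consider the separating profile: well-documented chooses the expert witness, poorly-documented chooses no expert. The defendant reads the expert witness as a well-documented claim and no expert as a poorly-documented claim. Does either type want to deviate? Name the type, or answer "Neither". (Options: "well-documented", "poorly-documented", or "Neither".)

Neither

The expert witness pays 24; no expert pays 20.
well-documented: assigned the expert witness, nets 24 − 2 = 22; deviating to no expert nets 20.
poorly-documented: assigned no expert, nets 20; deviating to the expert witness nets 24 − 7 = 17.
Both types strictly prefer their assigned action; no profitable deviation.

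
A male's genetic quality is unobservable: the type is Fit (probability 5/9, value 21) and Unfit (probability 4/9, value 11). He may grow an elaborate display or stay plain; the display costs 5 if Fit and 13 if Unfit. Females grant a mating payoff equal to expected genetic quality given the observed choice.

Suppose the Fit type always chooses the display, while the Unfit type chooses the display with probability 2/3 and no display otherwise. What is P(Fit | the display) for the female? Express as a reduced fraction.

P(the display) = (5/9)·1 + (4/9)·(2/3) = 23/27.
By Bayes' rule, P(Fit | the display) = (5/9) / (23/27) = 15/23.

15/23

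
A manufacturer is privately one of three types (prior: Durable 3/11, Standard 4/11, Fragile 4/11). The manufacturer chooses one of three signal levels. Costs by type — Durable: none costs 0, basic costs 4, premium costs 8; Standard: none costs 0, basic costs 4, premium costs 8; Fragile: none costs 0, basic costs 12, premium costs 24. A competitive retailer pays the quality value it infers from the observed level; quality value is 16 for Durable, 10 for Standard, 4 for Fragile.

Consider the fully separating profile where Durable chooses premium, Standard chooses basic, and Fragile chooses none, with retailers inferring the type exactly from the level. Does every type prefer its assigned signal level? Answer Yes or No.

Separating prices: premium → 16, basic → 10, none → 4.
Durable (assigned premium): none: 4 − 0 = 4; basic: 10 − 4 = 6; premium: 16 − 8 = 8. Durable stays.
Standard (assigned basic): none: 4 − 0 = 4; basic: 10 − 4 = 6; premium: 16 − 8 = 8. Standard prefers premium.
Fragile (assigned none): none: 4 − 0 = 4; basic: 10 − 12 = -2; premium: 16 − 24 = -8. Fragile stays.
At least one type deviates; the separating profile fails.

No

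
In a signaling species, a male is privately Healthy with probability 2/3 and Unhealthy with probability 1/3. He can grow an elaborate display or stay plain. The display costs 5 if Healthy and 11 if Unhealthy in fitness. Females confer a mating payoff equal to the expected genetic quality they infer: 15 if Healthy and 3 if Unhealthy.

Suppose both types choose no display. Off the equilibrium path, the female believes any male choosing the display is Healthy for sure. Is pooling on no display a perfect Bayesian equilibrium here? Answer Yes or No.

On path, the female holds the prior and pays 2/3·15 + 1/3·3 = 11. Off path (the display), believing Healthy, it pays 15.
Healthy: no display nets 11; the display nets 15 − 5 = 10. Healthy stays.
Unhealthy: no display nets 11; the display nets 15 − 11 = 4. Unhealthy stays.
No type deviates, so pooling is sustained.

Yes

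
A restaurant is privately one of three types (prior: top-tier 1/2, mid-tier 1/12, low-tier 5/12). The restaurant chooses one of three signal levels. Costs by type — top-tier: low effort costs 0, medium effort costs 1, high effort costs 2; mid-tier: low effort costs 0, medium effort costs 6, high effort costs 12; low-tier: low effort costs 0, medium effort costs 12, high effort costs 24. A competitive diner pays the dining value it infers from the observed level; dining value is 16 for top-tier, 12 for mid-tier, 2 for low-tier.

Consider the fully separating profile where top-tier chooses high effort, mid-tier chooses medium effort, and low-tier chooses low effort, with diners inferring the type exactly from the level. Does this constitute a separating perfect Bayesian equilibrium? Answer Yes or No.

Separating price premiums: high effort → 16, medium effort → 12, low effort → 2.
top-tier (assigned high effort): low effort: 2 − 0 = 2; medium effort: 12 − 1 = 11; high effort: 16 − 2 = 14. top-tier stays.
mid-tier (assigned medium effort): low effort: 2 − 0 = 2; medium effort: 12 − 6 = 6; high effort: 16 − 12 = 4. mid-tier stays.
low-tier (assigned low effort): low effort: 2 − 0 = 2; medium effort: 12 − 12 = 0; high effort: 16 − 24 = -8. low-tier stays.
Every type prefers its assigned level; separation holds.

Yes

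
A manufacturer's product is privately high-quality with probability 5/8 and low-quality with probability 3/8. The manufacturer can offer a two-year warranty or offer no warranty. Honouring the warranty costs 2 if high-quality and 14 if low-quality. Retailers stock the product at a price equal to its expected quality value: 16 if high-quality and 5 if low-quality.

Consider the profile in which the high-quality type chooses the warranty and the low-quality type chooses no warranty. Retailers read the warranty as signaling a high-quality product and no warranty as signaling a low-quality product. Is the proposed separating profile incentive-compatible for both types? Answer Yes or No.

Yes

Under these beliefs, the warranty earns price 16 and no warranty earns price 5.
high-quality: the warranty nets 16 − 2 = 14; no warranty nets 5. high-quality prefers the warranty.
low-quality: the warranty nets 16 − 14 = 2; no warranty nets 5. low-quality prefers no warranty.
Neither type deviates, so the separating profile is an equilibrium.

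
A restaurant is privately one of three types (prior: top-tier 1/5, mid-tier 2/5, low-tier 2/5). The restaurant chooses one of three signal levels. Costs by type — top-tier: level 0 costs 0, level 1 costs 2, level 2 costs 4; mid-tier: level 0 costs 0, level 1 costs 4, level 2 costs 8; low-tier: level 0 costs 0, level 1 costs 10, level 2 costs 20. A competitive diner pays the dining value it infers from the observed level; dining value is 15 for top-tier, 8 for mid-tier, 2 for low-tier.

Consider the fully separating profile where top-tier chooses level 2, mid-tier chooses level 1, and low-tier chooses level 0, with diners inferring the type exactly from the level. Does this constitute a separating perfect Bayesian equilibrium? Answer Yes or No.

Separating price premiums: level 2 → 15, level 1 → 8, level 0 → 2.
top-tier (assigned level 2): level 0: 2 − 0 = 2; level 1: 8 − 2 = 6; level 2: 15 − 4 = 11. top-tier stays.
mid-tier (assigned level 1): level 0: 2 − 0 = 2; level 1: 8 − 4 = 4; level 2: 15 − 8 = 7. mid-tier prefers level 2.
low-tier (assigned level 0): level 0: 2 − 0 = 2; level 1: 8 − 10 = -2; level 2: 15 − 20 = -5. low-tier stays.
At least one type deviates; the separating profile fails.

No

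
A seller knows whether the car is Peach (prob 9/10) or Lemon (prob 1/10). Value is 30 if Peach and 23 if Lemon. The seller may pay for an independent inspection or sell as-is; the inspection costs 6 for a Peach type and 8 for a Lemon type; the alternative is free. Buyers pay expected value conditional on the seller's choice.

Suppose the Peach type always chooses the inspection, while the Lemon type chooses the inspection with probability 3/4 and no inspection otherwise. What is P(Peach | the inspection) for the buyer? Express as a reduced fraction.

12/13

P(the inspection) = (9/10)·1 + (1/10)·(3/4) = 39/40.
By Bayes' rule, P(Peach | the inspection) = (9/10) / (39/40) = 12/13.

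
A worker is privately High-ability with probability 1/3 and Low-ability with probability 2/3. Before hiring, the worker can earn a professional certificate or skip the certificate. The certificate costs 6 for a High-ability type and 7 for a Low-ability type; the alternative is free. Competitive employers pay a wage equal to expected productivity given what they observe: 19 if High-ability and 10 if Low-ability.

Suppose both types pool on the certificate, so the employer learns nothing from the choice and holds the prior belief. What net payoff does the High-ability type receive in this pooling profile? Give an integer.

Pooled wage = 1/3·19 + 2/3·10 = 13.
High-ability pays cost 6 for the certificate, so net payoff = 13 − 6 = 7.

7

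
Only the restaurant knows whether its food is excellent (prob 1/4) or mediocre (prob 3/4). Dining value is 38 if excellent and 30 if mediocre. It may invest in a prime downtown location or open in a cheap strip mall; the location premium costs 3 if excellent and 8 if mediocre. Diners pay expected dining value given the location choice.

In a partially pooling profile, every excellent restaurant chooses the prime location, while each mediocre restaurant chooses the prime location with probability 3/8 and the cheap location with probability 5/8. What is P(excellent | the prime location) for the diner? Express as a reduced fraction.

P(the prime location) = (1/4)·1 + (3/4)·(3/8) = 17/32.
By Bayes' rule, P(excellent | the prime location) = (1/4) / (17/32) = 8/17.

8/17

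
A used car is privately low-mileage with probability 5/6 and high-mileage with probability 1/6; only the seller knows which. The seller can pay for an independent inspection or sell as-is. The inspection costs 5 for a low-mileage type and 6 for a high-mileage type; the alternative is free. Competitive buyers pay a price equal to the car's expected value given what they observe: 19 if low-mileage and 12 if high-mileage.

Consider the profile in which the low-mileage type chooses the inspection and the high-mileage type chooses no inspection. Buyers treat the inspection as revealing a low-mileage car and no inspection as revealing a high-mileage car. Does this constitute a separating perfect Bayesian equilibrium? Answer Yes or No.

No

Under these beliefs, the inspection earns price 19 and no inspection earns price 12.
low-mileage: the inspection nets 19 − 5 = 14; no inspection nets 12. low-mileage prefers the inspection.
high-mileage: the inspection nets 19 − 6 = 13; no inspection nets 12. high-mileage would deviate to the inspection.
high-mileage has a profitable deviation, so the profile is not an equilibrium.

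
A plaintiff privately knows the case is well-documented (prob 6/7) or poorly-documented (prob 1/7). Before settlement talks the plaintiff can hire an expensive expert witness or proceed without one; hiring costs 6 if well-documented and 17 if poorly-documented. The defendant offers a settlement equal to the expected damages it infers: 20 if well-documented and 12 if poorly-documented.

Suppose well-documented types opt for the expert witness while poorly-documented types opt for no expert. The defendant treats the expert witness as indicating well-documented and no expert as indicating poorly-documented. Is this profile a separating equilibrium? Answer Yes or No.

Yes

Under these beliefs, the expert witness earns settlement 20 and no expert earns settlement 12.
well-documented: the expert witness nets 20 − 6 = 14; no expert nets 12. well-documented prefers the expert witness.
poorly-documented: the expert witness nets 20 − 17 = 3; no expert nets 12. poorly-documented prefers no expert.
Neither type deviates, so the separating profile is an equilibrium.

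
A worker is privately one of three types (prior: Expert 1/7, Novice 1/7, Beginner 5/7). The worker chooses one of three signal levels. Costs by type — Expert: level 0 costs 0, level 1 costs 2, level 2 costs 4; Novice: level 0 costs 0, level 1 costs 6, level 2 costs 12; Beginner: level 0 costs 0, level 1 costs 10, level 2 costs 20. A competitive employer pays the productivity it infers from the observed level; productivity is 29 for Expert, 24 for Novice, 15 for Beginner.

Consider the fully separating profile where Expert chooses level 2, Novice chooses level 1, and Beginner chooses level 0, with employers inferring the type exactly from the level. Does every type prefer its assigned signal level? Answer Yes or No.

Separating wages: level 2 → 29, level 1 → 24, level 0 → 15.
Expert (assigned level 2): level 0: 15 − 0 = 15; level 1: 24 − 2 = 22; level 2: 29 − 4 = 25. Expert stays.
Novice (assigned level 1): level 0: 15 − 0 = 15; level 1: 24 − 6 = 18; level 2: 29 − 12 = 17. Novice stays.
Beginner (assigned level 0): level 0: 15 − 0 = 15; level 1: 24 − 10 = 14; level 2: 29 − 20 = 9. Beginner stays.
Every type prefers its assigned level; separation holds.

Yes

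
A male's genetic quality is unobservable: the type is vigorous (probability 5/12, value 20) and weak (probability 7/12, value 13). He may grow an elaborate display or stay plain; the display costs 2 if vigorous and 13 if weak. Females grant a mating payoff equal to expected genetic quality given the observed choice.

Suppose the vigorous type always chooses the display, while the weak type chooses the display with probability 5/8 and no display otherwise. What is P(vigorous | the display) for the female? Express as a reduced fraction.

P(the display) = (5/12)·1 + (7/12)·(5/8) = 25/32.
By Bayes' rule, P(vigorous | the display) = (5/12) / (25/32) = 8/15.

8/15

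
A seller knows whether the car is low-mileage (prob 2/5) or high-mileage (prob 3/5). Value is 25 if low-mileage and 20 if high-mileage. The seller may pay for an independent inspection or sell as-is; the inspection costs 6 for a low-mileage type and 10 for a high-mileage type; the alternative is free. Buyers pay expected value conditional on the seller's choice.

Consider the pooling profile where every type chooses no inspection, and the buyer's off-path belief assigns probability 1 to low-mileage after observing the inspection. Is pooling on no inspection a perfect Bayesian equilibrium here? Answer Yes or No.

Yes

On path, the buyer holds the prior and pays 2/5·25 + 3/5·20 = 22. Off path (the inspection), believing low-mileage, it pays 25.
low-mileage: no inspection nets 22; the inspection nets 25 − 6 = 19. low-mileage stays.
high-mileage: no inspection nets 22; the inspection nets 25 − 10 = 15. high-mileage stays.
No type deviates, so pooling is sustained.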